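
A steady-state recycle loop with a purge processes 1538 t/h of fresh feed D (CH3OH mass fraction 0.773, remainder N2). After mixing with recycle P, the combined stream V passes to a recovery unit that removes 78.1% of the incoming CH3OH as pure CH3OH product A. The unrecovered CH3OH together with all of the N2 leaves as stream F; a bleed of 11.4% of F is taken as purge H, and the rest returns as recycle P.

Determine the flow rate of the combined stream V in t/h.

4538 t/h

N2 enters only via D and leaves only via the purge: 1538×0.227 = 0.114×(N2 in F), and the recovery unit passes all N2, so N2 in V = N2 in F = 3062.5 t/h.
CH3OH in V: m_A = 1538×0.773 + (1−0.114)·(1−0.781)·m_A, so m_A = 1188.9/0.8060 = 1475.1 t/h.
V = 1475.1 + 3062.5 = 4537.6 t/h.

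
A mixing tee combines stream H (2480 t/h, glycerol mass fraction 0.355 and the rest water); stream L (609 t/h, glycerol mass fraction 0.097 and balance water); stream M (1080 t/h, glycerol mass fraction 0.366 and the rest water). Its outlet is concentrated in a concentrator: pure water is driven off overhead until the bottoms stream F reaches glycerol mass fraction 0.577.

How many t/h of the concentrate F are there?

2313 t/h

glycerol entering = 2480×0.355 + 609×0.097 + 1080×0.366 = 1334.8 t/h.
All glycerol reports to F, so F = 1334.8/0.577 = 2313.3 t/h.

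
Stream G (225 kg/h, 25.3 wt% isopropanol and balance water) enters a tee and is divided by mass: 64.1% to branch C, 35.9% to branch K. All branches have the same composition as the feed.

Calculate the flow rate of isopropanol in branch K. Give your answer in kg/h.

20.44 kg/h

Branch K total = 0.359×225 = 80.775 kg/h.
isopropanol in K = 0.253×80.775 = 20.436 kg/h.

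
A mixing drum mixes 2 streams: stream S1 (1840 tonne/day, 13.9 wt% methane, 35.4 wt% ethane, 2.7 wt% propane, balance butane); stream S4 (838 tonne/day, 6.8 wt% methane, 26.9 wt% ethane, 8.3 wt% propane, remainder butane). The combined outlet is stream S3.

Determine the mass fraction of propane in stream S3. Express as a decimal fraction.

Total flow out = 1840 + 838 = 2678 tonne/day.
propane in = 1840×0.027 + 838×0.083 = 119.23 tonne/day.
propane mass fraction in S3 = 119.23/2678 = 0.0445.

0.0445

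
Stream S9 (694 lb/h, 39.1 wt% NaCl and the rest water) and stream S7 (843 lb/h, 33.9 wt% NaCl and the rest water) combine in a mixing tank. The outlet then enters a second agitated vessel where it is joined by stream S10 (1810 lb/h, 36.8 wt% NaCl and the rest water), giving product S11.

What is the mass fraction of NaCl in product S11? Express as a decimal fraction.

0.365

Overall, product flow = 3347 lb/h.
NaCl in = 694×0.391 + 843×0.339 + 1810×0.368 = 1223.2 lb/h.
NaCl fraction in S11 = 0.365.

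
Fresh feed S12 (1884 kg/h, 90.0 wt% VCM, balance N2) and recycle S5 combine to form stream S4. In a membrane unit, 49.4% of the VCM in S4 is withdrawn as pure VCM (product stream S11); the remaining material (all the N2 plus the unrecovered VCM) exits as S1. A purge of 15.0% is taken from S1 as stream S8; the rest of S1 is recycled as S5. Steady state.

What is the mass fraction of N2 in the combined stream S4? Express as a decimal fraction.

0.2968

N2 enters only via S12 and leaves only via the purge: 1884×0.100 = 0.150×(N2 in S1), and the membrane unit passes all N2, so N2 in S4 = N2 in S1 = 1256 kg/h.
VCM in S4: m_A = 1884×0.900 + (1−0.150)·(1−0.494)·m_A, so m_A = 1695.6/0.5699 = 2975.3 kg/h.
S4 = 2975.3 + 1256 = 4231.3 kg/h.
N2 fraction in S4 = 1256/4231.3 = 0.2968.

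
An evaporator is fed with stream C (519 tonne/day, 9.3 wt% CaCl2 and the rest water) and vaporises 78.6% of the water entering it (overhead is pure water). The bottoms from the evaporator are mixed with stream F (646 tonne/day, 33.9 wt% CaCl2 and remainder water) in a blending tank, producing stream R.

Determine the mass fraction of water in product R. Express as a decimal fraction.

Vapour removed = 0.786×0.907×519 = 370 tonne/day; concentrate = 149 tonne/day.
water reaching the mixer = 100.74 (from concentrate) + 646×0.661 = 527.74 tonne/day.
Product flow = 149 + 646 = 795 tonne/day; water fraction = 0.664.

0.664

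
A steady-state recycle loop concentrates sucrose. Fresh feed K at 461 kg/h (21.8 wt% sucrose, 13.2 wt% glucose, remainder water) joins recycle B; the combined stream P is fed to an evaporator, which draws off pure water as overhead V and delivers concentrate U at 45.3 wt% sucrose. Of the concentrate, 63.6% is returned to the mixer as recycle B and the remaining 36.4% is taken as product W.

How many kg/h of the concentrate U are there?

Overall sucrose balance (none leaves overhead): sucrose in fresh feed = sucrose in product, i.e. 461×0.218 = (1−0.636)·U·0.453.
U = 100.5/(0.453×0.364) = 609.48 kg/h.

609.5 kg/h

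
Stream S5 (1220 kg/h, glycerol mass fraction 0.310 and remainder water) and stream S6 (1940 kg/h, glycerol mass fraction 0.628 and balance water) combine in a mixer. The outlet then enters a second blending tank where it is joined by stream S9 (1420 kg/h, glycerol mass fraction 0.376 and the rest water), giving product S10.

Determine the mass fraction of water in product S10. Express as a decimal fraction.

0.535

Overall, product flow = 4580 kg/h.
water in = 1220×0.690 + 1940×0.372 + 1420×0.624 = 2449.6 kg/h.
water fraction in S10 = 0.535.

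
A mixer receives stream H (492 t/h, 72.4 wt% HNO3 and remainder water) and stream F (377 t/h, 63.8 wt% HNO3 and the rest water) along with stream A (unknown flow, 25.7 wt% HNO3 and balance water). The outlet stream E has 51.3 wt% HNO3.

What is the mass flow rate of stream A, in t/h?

Let A be the unknown flow. Total out = 869 + A.
HNO3 balance: 596.73 + 0.257·A = 0.513·(869 + A)
(0.257 − 0.513)·A = 0.513×869 − 596.73 = -150.94
A = -150.94 / -0.256 = 589.6 t/h

589.6 t/h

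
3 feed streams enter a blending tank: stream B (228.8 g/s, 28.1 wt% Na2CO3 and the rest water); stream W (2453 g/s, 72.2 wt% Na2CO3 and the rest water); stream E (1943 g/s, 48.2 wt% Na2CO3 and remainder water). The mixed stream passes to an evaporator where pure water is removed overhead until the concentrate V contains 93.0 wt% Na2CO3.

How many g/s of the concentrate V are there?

2981 g/s

Na2CO3 entering = 228.8×0.281 + 2453×0.722 + 1943×0.482 = 2771.9 g/s.
All Na2CO3 reports to V, so V = 2771.9/0.930 = 2980.5 g/s.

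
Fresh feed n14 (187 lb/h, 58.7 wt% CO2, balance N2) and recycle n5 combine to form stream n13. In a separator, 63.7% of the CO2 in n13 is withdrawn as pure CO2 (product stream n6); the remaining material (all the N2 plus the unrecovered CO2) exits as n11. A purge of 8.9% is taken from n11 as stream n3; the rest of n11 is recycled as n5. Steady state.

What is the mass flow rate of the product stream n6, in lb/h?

104.5 lb/h

CO2 in n13: m_A = 187×0.587 + (1−0.089)·(1−0.637)·m_A, so m_A = 109.77/0.6693 = 164 lb/h.
Product n6 = 0.637×164 = 104.47 lb/h.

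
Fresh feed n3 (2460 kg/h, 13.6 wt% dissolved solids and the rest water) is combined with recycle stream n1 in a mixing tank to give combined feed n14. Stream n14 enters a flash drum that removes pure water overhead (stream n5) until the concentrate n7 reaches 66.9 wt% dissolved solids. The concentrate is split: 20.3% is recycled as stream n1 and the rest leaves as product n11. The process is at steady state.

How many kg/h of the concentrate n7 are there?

627.5 kg/h

Overall dissolved solids balance (none leaves overhead): dissolved solids in fresh feed = dissolved solids in product, i.e. 2460×0.136 = (1−0.203)·n7·0.669.
n7 = 334.56/(0.669×0.797) = 627.47 kg/h.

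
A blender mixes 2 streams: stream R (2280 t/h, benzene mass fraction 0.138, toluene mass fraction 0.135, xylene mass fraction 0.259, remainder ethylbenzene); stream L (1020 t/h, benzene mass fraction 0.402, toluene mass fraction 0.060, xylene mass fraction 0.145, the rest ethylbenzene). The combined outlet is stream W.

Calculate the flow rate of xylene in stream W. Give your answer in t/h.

xylene out = xylene in = 2280×0.259 + 1020×0.145 = 738.42 t/h.

738.4 t/h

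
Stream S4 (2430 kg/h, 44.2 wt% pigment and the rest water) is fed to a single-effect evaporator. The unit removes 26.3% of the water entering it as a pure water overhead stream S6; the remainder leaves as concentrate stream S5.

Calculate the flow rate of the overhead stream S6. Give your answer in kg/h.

water entering = 2430×0.558 = 1355.9 kg/h; overhead removed = 0.263×1355.9 = 356.61 kg/h.

356.6 kg/h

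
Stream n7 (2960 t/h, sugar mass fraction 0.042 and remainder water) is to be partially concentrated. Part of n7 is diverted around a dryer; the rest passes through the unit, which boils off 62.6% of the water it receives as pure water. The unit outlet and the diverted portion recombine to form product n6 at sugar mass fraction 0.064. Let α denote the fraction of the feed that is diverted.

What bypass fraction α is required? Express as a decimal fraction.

All 2960×0.042 = 124.32 t/h of sugar reaches n6, so n6 = 124.32/0.064 = 1942.5 t/h and vapour = 1017.5 t/h.
The evaporator receives (1−α)·2960 of feed at 0.958 water and removes 0.626 of that water:
0.626×0.958×(1−α)×2960 = 1017.5
(1−α) = 1017.5/1775.1 = 0.5732;  α = 0.4268.

0.427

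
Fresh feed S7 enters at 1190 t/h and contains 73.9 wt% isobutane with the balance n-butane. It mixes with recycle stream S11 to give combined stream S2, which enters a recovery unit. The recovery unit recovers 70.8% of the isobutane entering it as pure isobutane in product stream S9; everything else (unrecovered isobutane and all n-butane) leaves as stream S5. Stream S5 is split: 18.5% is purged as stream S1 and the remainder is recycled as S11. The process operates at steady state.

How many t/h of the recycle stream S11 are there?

n-butane enters only via S7 and leaves only via the purge: 1190×0.261 = 0.185×(n-butane in S5), and the recovery unit passes all n-butane, so n-butane in S2 = n-butane in S5 = 1678.9 t/h.
isobutane in S2: m_A = 1190×0.739 + (1−0.185)·(1−0.708)·m_A, so m_A = 879.41/0.7620 = 1154.1 t/h.
S5 = (1−0.708)×1154.1 + 1678.9 = 2015.8 t/h.
Recycle S11 = (1−0.185)×2015.8 = 1642.9 t/h.

1643 t/h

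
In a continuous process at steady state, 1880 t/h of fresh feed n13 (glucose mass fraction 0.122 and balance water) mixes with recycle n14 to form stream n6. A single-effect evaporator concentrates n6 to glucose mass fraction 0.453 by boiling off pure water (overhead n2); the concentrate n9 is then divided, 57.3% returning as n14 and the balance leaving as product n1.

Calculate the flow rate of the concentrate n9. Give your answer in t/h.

1186 t/h

Overall glucose balance (none leaves overhead): glucose in fresh feed = glucose in product, i.e. 1880×0.122 = (1−0.573)·n9·0.453.
n9 = 229.36/(0.453×0.427) = 1185.7 t/h.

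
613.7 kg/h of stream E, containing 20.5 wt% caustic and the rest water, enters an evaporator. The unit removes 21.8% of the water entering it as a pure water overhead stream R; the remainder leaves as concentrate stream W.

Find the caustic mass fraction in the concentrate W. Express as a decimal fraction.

caustic is not removed: 613.7×0.205 = 125.81 kg/h of caustic enters W.
water entering = 613.7×0.795 = 487.89 kg/h; overhead removed = 0.218×487.89 = 106.36 kg/h.
Concentrate = 613.7 − 106.36 = 507.34 kg/h.
Mass fraction = 125.81/507.34 = 0.248.

0.248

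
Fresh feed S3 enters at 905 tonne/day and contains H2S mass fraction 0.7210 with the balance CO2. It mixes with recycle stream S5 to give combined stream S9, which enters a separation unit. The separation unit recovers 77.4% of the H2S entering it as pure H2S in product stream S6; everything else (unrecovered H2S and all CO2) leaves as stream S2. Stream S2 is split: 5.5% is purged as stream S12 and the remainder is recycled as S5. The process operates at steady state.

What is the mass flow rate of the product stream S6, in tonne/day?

642.2 tonne/day

H2S in S9: m_A = 905×0.721 + (1−0.055)·(1−0.774)·m_A, so m_A = 652.5/0.7864 = 829.71 tonne/day.
Product S6 = 0.774×829.71 = 642.19 tonne/day.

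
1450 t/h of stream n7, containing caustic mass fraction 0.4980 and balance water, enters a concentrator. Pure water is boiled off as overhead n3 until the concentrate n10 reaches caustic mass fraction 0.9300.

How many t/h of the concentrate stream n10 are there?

776.5 t/h

caustic is conserved: 1450×0.498 = 722.1 t/h all reports to the concentrate.
Concentrate = 722.1/(target fraction) = 776.45 t/h.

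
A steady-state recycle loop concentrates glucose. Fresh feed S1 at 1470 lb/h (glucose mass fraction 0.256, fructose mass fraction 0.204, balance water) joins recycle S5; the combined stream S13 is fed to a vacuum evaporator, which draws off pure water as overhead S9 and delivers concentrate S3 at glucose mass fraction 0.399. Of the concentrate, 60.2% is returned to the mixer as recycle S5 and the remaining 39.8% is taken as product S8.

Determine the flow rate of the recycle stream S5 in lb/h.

Overall glucose balance (none leaves overhead): glucose in fresh feed = glucose in product, i.e. 1470×0.256 = (1−0.602)·S3·0.399.
S3 = 376.32/(0.399×0.398) = 2369.7 lb/h.
Recycle S5 = 0.602×2369.7 = 1426.6 lb/h.

1427 lb/h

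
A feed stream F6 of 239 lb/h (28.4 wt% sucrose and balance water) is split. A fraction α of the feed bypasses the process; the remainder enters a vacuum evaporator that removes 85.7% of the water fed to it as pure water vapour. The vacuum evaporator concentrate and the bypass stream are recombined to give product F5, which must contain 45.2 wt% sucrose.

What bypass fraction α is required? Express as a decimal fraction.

All 239×0.284 = 67.876 lb/h of sucrose reaches F5, so F5 = 67.876/0.452 = 150.17 lb/h and vapour = 88.832 lb/h.
The evaporator receives (1−α)·239 of feed at 0.716 water and removes 0.857 of that water:
0.857×0.716×(1−α)×239 = 88.832
(1−α) = 88.832/146.65 = 0.6057;  α = 0.3943.

0.394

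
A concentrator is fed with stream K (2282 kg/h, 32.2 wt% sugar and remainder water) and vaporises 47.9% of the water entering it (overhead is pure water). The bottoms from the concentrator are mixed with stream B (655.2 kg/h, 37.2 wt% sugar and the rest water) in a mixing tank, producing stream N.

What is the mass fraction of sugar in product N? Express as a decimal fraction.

0.4456

Vapour removed = 0.479×0.678×2282 = 741.11 kg/h; concentrate = 1540.9 kg/h.
sugar reaching the mixer = 734.8 (from concentrate) + 655.2×0.372 = 978.54 kg/h.
Product flow = 1540.9 + 655.2 = 2196.1 kg/h; sugar fraction = 0.4456.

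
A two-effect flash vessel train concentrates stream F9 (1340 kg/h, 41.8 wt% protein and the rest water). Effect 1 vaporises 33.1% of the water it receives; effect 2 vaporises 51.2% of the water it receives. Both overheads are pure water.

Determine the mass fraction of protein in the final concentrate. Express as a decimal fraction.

0.687

water in feed = 1340×0.582 = 779.88 kg/h.
After stage 1: water left = (1−0.331)×779.88 = 521.74; stream total = 1081.9 kg/h.
After stage 2: water left = (1−0.512)×521.74 = 254.61; final concentrate = 814.73 kg/h.
protein fraction = 560.12/814.73 = 0.687.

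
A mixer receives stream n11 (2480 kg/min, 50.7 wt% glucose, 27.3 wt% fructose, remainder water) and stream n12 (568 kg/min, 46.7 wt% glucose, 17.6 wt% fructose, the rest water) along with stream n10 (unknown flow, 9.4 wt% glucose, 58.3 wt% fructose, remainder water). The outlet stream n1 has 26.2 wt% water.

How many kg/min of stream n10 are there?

823 kg/min

Let n10 be the unknown flow. Total out = 3048 + n10.
water balance: 748.38 + 0.323·n10 = 0.262·(3048 + n10)
(0.323 − 0.262)·n10 = 0.262×3048 − 748.38 = 50.2
n10 = 50.2 / 0.061 = 822.95 kg/min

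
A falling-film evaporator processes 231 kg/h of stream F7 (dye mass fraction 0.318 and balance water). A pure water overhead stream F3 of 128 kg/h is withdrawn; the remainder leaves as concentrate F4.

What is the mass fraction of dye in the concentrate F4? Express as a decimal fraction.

0.713

dye is not removed: 231×0.318 = 73.458 kg/h of dye enters F4.
Concentrate = 231 − 128 = 103 kg/h.
Mass fraction = 73.458/103 = 0.713.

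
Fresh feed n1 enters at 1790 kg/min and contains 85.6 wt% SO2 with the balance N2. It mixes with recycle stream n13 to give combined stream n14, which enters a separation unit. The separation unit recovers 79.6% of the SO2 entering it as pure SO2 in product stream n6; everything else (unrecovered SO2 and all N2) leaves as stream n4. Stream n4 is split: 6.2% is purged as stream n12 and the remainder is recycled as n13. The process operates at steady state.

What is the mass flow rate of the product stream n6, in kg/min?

SO2 in n14: m_A = 1790×0.856 + (1−0.062)·(1−0.796)·m_A, so m_A = 1532.2/0.8086 = 1894.8 kg/min.
Product n6 = 0.796×1894.8 = 1508.3 kg/min.

1508 kg/min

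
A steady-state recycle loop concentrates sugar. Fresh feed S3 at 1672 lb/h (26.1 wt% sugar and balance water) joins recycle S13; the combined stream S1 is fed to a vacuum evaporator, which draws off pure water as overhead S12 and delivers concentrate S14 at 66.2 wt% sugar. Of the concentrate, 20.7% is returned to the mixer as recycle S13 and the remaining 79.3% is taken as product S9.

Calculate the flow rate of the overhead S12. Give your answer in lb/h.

1013 lb/h

Overall sugar balance (none leaves overhead): sugar in fresh feed = sugar in product, i.e. 1672×0.261 = (1−0.207)·S14·0.662.
S14 = 436.39/(0.662×0.793) = 831.28 lb/h.
Recycle S13 = 0.207×831.28 = 172.07 lb/h.
Combined feed S1 = 1672 + 172.07 = 1844.1 lb/h.
Overhead S12 = S1 − S14 = 1844.1 − 831.28 = 1012.8 lb/h.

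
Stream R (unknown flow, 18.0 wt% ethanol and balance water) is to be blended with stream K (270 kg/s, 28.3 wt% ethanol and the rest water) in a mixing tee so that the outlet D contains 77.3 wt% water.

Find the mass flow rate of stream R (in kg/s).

321.7 kg/s

Let R be the unknown flow. Total out = 270 + R.
water balance: 193.59 + 0.820·R = 0.773·(270 + R)
(0.820 − 0.773)·R = 0.773×270 − 193.59 = 15.12
R = 15.12 / 0.047 = 321.7 kg/s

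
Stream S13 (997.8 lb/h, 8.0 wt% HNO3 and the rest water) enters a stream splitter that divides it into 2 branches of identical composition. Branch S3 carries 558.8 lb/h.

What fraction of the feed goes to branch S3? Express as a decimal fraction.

Fraction to S3 = 558.8/997.8 = 0.5600.

0.560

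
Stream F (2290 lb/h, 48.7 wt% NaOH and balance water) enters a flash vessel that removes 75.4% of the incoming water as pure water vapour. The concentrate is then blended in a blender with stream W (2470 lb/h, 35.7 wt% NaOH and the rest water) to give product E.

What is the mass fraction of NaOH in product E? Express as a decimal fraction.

0.515

Vapour removed = 0.754×0.513×2290 = 885.78 lb/h; concentrate = 1404.2 lb/h.
NaOH reaching the mixer = 1115.2 (from concentrate) + 2470×0.357 = 1997 lb/h.
Product flow = 1404.2 + 2470 = 3874.2 lb/h; NaOH fraction = 0.515.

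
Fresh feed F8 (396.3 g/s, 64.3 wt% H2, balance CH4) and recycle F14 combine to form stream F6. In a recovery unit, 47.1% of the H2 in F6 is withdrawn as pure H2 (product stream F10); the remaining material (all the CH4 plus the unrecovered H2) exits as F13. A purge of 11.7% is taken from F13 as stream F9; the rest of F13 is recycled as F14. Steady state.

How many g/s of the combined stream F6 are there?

CH4 enters only via F8 and leaves only via the purge: 396.3×0.357 = 0.117×(CH4 in F13), and the recovery unit passes all CH4, so CH4 in F6 = CH4 in F13 = 1209.2 g/s.
H2 in F6: m_A = 396.3×0.643 + (1−0.117)·(1−0.471)·m_A, so m_A = 254.82/0.5329 = 478.18 g/s.
F6 = 478.18 + 1209.2 = 1687.4 g/s.

1687 g/s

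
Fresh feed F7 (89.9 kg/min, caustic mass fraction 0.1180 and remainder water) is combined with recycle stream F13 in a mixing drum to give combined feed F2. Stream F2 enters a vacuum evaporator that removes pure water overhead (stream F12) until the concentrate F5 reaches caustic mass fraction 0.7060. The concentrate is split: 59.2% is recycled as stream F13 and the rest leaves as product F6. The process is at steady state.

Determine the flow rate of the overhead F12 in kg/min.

Overall caustic balance (none leaves overhead): caustic in fresh feed = caustic in product, i.e. 89.9×0.118 = (1−0.592)·F5·0.706.
F5 = 10.608/(0.706×0.408) = 36.828 kg/min.
Recycle F13 = 0.592×36.828 = 21.802 kg/min.
Combined feed F2 = 89.9 + 21.802 = 111.7 kg/min.
Overhead F12 = F2 − F5 = 111.7 − 36.828 = 74.874 kg/min.

74.87 kg/min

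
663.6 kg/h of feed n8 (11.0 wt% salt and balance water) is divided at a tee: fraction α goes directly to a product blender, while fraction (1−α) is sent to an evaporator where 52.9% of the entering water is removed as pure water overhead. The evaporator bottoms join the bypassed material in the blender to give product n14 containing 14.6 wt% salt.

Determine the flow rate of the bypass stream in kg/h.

All 663.6×0.110 = 72.996 kg/h of salt reaches n14, so n14 = 72.996/0.146 = 499.97 kg/h and vapour = 163.63 kg/h.
The evaporator receives (1−α)·663.6 of feed at 0.890 water and removes 0.529 of that water:
0.529×0.890×(1−α)×663.6 = 163.63
(1−α) = 163.63/312.43 = 0.5237;  α = 0.4763.
Bypass flow = 0.4763×663.6 = 316.06 kg/h.

316.1 kg/h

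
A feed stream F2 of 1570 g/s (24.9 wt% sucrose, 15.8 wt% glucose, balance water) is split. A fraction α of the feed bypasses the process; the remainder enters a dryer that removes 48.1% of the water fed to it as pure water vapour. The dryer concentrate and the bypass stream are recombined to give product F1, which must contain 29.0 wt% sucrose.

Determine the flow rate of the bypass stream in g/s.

791.8 g/s

All 1570×0.249 = 390.93 g/s of sucrose reaches F1, so F1 = 390.93/0.290 = 1348 g/s and vapour = 221.97 g/s.
The evaporator receives (1−α)·1570 of feed at 0.593 water and removes 0.481 of that water:
0.481×0.593×(1−α)×1570 = 221.97
(1−α) = 221.97/447.82 = 0.4957;  α = 0.5043.
Bypass flow = 0.5043×1570 = 791.81 g/s.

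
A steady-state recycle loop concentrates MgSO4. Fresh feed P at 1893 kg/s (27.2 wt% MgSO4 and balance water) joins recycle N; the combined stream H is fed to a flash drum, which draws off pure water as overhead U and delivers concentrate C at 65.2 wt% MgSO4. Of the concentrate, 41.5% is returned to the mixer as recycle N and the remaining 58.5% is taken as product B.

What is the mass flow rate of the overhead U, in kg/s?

Overall MgSO4 balance (none leaves overhead): MgSO4 in fresh feed = MgSO4 in product, i.e. 1893×0.272 = (1−0.415)·C·0.652.
C = 514.9/(0.652×0.585) = 1349.9 kg/s.
Recycle N = 0.415×1349.9 = 560.23 kg/s.
Combined feed H = 1893 + 560.23 = 2453.2 kg/s.
Overhead U = H − C = 2453.2 − 1349.9 = 1103.3 kg/s.

1103 kg/s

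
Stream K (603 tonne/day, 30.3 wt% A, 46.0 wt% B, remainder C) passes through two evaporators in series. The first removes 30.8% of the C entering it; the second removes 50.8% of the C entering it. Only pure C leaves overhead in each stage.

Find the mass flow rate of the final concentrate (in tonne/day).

C in feed = 603×0.237 = 142.91 tonne/day.
After stage 1: C left = (1−0.308)×142.91 = 98.894; stream total = 558.98 tonne/day.
After stage 2: C left = (1−0.508)×98.894 = 48.656; final concentrate = 508.75 tonne/day.

508.7 tonne/day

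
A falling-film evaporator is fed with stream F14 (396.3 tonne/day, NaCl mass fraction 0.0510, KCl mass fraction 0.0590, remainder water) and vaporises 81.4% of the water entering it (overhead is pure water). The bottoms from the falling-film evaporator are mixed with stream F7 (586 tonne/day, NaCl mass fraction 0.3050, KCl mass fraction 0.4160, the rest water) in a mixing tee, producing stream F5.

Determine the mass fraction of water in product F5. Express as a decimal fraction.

Vapour removed = 0.814×0.890×396.3 = 287.1 tonne/day; concentrate = 109.2 tonne/day.
water reaching the mixer = 65.604 (from concentrate) + 586×0.279 = 229.1 tonne/day.
Product flow = 109.2 + 586 = 695.2 tonne/day; water fraction = 0.3295.

0.3295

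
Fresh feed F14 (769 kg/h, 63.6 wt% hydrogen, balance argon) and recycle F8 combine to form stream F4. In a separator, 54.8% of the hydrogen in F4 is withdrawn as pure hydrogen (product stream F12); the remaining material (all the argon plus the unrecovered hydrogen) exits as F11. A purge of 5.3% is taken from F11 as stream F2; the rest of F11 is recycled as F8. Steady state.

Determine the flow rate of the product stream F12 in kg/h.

hydrogen in F4: m_A = 769×0.636 + (1−0.053)·(1−0.548)·m_A, so m_A = 489.08/0.5720 = 855.11 kg/h.
Product F12 = 0.548×855.11 = 468.6 kg/h.

468.6 kg/h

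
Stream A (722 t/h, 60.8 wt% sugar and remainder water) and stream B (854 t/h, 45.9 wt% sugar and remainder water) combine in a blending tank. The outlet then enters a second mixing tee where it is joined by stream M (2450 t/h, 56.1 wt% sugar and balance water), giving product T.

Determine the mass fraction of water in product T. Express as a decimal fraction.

0.4522

Overall, product flow = 4026 t/h.
water in = 722×0.392 + 854×0.541 + 2450×0.439 = 1820.6 t/h.
water fraction in T = 0.4522.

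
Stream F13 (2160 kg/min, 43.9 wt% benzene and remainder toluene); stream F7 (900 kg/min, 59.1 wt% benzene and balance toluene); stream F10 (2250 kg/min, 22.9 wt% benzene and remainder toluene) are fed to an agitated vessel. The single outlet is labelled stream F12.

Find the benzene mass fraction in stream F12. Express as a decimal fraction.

Total flow out = 2160 + 900 + 2250 = 5310 kg/min.
benzene in = 2160×0.439 + 900×0.591 + 2250×0.229 = 1995.4 kg/min.
benzene mass fraction in F12 = 1995.4/5310 = 0.376.

0.376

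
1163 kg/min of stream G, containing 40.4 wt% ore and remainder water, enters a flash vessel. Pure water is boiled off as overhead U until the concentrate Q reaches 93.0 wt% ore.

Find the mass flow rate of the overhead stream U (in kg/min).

ore is conserved: 1163×0.404 = 469.85 kg/min all reports to the concentrate.
Concentrate = 469.85/(target fraction) = 505.22 kg/min.
Overhead = 1163 − 505.22 = 657.78 kg/min.

657.8 kg/min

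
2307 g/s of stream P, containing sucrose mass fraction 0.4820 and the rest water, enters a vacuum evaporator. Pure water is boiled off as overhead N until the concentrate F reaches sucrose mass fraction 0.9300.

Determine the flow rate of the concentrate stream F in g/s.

1196 g/s

sucrose is conserved: 2307×0.482 = 1112 g/s all reports to the concentrate.
Concentrate = 1112/(target fraction) = 1195.7 g/s.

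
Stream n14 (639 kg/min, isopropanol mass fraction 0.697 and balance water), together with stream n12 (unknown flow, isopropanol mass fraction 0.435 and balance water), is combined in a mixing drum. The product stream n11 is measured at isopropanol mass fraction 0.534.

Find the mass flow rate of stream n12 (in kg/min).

1052 kg/min

Let n12 be the unknown flow. Total out = 639 + n12.
isopropanol balance: 445.38 + 0.435·n12 = 0.534·(639 + n12)
(0.435 − 0.534)·n12 = 0.534×639 − 445.38 = -104.16
n12 = -104.16 / -0.099 = 1052.1 kg/min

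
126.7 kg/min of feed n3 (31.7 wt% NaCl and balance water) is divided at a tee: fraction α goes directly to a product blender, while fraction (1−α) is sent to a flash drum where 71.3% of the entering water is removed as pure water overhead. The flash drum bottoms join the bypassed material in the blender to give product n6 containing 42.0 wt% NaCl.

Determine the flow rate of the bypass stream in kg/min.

All 126.7×0.317 = 40.164 kg/min of NaCl reaches n6, so n6 = 40.164/0.420 = 95.628 kg/min and vapour = 31.072 kg/min.
The evaporator receives (1−α)·126.7 of feed at 0.683 water and removes 0.713 of that water:
0.713×0.683×(1−α)×126.7 = 31.072
(1−α) = 31.072/61.7 = 0.5036;  α = 0.4964.
Bypass flow = 0.4964×126.7 = 62.895 kg/min.

62.9 kg/min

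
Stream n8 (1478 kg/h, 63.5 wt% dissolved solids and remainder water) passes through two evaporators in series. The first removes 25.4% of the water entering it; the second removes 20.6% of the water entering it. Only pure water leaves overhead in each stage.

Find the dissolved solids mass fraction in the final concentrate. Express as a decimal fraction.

0.7460

water in feed = 1478×0.365 = 539.47 kg/h.
After stage 1: water left = (1−0.254)×539.47 = 402.44; stream total = 1341 kg/h.
After stage 2: water left = (1−0.206)×402.44 = 319.54; final concentrate = 1258.1 kg/h.
dissolved solids fraction = 938.53/1258.1 = 0.7460.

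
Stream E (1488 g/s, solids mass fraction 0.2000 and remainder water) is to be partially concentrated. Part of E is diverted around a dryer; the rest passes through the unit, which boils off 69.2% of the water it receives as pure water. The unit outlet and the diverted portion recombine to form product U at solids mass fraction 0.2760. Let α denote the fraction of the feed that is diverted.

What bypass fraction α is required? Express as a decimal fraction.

0.503

All 1488×0.200 = 297.6 g/s of solids reaches U, so U = 297.6/0.276 = 1078.3 g/s and vapour = 409.74 g/s.
The evaporator receives (1−α)·1488 of feed at 0.800 water and removes 0.692 of that water:
0.692×0.800×(1−α)×1488 = 409.74
(1−α) = 409.74/823.76 = 0.4974;  α = 0.5026.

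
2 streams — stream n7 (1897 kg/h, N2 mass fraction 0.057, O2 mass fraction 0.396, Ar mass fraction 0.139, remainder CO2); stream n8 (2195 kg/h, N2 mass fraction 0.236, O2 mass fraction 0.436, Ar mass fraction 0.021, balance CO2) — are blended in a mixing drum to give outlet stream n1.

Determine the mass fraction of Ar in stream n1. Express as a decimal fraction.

Total flow out = 1897 + 2195 = 4092 kg/h.
Ar in = 1897×0.139 + 2195×0.021 = 309.78 kg/h.
Ar mass fraction in n1 = 309.78/4092 = 0.076.

0.076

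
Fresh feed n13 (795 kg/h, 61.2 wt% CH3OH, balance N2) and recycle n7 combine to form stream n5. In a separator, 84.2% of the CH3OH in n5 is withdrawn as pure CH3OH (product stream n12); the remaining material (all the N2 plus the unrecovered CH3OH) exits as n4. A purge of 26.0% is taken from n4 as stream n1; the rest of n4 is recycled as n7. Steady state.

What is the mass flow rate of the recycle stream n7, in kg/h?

942.3 kg/h

N2 enters only via n13 and leaves only via the purge: 795×0.388 = 0.260×(N2 in n4), and the separator passes all N2, so N2 in n5 = N2 in n4 = 1186.4 kg/h.
CH3OH in n5: m_A = 795×0.612 + (1−0.260)·(1−0.842)·m_A, so m_A = 486.54/0.8831 = 550.96 kg/h.
n4 = (1−0.842)×550.96 + 1186.4 = 1273.4 kg/h.
Recycle n7 = (1−0.260)×1273.4 = 942.34 kg/h.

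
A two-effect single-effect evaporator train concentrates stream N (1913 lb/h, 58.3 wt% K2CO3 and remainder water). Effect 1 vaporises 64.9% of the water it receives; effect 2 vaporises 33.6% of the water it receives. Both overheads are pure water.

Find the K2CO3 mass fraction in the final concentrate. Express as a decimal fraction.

0.8571

water in feed = 1913×0.417 = 797.72 lb/h.
After stage 1: water left = (1−0.649)×797.72 = 280; stream total = 1395.3 lb/h.
After stage 2: water left = (1−0.336)×280 = 185.92; final concentrate = 1301.2 lb/h.
K2CO3 fraction = 1115.3/1301.2 = 0.8571.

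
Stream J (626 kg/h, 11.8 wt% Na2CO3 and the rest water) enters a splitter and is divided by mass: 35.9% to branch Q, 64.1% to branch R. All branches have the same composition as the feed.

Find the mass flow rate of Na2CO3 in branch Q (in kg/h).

Branch Q total = 0.359×626 = 224.73 kg/h.
Na2CO3 in Q = 0.118×224.73 = 26.519 kg/h.

26.52 kg/h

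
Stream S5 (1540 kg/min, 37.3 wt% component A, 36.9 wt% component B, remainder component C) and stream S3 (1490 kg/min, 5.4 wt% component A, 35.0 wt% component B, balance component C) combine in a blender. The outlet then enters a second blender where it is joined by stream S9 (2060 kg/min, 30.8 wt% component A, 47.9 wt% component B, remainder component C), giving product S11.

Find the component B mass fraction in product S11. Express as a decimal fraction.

0.408

Overall, product flow = 5090 kg/min.
component B in = 1540×0.369 + 1490×0.350 + 2060×0.479 = 2076.5 kg/min.
component B fraction in S11 = 0.408.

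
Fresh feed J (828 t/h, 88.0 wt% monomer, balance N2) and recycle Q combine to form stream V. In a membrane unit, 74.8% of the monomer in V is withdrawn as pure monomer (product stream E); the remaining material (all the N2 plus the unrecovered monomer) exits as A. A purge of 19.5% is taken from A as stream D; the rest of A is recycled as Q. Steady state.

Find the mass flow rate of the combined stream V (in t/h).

N2 enters only via J and leaves only via the purge: 828×0.120 = 0.195×(N2 in A), and the membrane unit passes all N2, so N2 in V = N2 in A = 509.54 t/h.
monomer in V: m_A = 828×0.880 + (1−0.195)·(1−0.748)·m_A, so m_A = 728.64/0.7971 = 914.07 t/h.
V = 914.07 + 509.54 = 1423.6 t/h.

1424 t/h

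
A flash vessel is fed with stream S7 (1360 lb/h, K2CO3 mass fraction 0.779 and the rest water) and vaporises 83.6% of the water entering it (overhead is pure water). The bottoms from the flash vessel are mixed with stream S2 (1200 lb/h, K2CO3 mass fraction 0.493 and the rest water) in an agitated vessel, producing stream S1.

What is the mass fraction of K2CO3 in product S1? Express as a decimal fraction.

0.715

Vapour removed = 0.836×0.221×1360 = 251.27 lb/h; concentrate = 1108.7 lb/h.
K2CO3 reaching the mixer = 1059.4 (from concentrate) + 1200×0.493 = 1651 lb/h.
Product flow = 1108.7 + 1200 = 2308.7 lb/h; K2CO3 fraction = 0.715.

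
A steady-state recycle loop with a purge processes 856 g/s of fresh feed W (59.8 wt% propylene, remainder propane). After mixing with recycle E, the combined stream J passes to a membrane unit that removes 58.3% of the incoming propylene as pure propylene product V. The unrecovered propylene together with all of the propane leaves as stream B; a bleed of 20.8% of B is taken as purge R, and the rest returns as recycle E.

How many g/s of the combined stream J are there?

propane enters only via W and leaves only via the purge: 856×0.402 = 0.208×(propane in B), and the membrane unit passes all propane, so propane in J = propane in B = 1654.4 g/s.
propylene in J: m_A = 856×0.598 + (1−0.208)·(1−0.583)·m_A, so m_A = 511.89/0.6697 = 764.31 g/s.
J = 764.31 + 1654.4 = 2418.7 g/s.

2419 g/s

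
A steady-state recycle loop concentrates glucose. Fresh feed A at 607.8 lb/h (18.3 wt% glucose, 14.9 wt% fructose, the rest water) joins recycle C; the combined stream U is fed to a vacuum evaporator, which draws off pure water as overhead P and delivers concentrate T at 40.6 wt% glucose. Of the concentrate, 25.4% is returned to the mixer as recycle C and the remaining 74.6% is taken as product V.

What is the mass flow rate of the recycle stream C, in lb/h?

Overall glucose balance (none leaves overhead): glucose in fresh feed = glucose in product, i.e. 607.8×0.183 = (1−0.254)·T·0.406.
T = 111.23/(0.406×0.746) = 367.24 lb/h.
Recycle C = 0.254×367.24 = 93.278 lb/h.

93.28 lb/h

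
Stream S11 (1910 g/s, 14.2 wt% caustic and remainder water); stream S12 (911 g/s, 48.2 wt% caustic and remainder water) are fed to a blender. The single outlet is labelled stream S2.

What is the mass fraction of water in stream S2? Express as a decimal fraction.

0.748

Total flow out = 1910 + 911 = 2821 g/s.
water in = 1910×0.858 + 911×0.518 = 2110.7 g/s.
water mass fraction in S2 = 2110.7/2821 = 0.748.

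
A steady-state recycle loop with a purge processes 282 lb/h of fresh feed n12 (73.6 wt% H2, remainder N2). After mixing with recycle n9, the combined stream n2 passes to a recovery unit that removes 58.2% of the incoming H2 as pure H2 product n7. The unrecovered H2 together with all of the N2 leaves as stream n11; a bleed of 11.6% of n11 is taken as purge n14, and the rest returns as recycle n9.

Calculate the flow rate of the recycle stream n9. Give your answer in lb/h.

N2 enters only via n12 and leaves only via the purge: 282×0.264 = 0.116×(N2 in n11), and the recovery unit passes all N2, so N2 in n2 = N2 in n11 = 641.79 lb/h.
H2 in n2: m_A = 282×0.736 + (1−0.116)·(1−0.582)·m_A, so m_A = 207.55/0.6305 = 329.19 lb/h.
n11 = (1−0.582)×329.19 + 641.79 = 779.4 lb/h.
Recycle n9 = (1−0.116)×779.4 = 688.99 lb/h.

689 lb/h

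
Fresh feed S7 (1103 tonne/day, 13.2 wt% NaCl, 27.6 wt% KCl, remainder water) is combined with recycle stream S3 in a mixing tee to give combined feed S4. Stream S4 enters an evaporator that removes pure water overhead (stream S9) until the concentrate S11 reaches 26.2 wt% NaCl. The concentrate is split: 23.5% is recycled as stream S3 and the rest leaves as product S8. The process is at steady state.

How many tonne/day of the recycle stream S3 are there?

Overall NaCl balance (none leaves overhead): NaCl in fresh feed = NaCl in product, i.e. 1103×0.132 = (1−0.235)·S11·0.262.
S11 = 145.6/(0.262×0.765) = 726.42 tonne/day.
Recycle S3 = 0.235×726.42 = 170.71 tonne/day.

170.7 tonne/day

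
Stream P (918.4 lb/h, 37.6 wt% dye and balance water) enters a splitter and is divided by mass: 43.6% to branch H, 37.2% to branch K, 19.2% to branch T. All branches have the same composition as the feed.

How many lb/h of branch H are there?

400.4 lb/h

Branch H flow = 0.436×918.4 = 400.42 lb/h.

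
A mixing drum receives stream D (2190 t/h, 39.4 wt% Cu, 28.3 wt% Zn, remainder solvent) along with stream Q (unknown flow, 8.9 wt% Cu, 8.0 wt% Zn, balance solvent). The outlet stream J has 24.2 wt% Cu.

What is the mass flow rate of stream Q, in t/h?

2176 t/h

Let Q be the unknown flow. Total out = 2190 + Q.
Cu balance: 862.86 + 0.089·Q = 0.242·(2190 + Q)
(0.089 − 0.242)·Q = 0.242×2190 − 862.86 = -332.88
Q = -332.88 / -0.153 = 2175.7 t/h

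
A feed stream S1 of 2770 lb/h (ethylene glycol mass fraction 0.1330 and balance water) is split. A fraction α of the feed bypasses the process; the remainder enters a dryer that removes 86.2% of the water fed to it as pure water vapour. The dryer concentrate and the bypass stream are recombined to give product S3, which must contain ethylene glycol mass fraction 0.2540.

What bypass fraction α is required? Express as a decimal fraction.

All 2770×0.133 = 368.41 lb/h of ethylene glycol reaches S3, so S3 = 368.41/0.254 = 1450.4 lb/h and vapour = 1319.6 lb/h.
The evaporator receives (1−α)·2770 of feed at 0.867 water and removes 0.862 of that water:
0.862×0.867×(1−α)×2770 = 1319.6
(1−α) = 1319.6/2070.2 = 0.6374;  α = 0.3626.

0.363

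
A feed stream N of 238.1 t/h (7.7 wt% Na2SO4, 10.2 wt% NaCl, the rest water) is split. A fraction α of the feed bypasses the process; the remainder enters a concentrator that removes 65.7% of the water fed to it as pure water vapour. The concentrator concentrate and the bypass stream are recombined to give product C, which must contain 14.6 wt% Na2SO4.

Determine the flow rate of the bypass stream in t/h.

All 238.1×0.077 = 18.334 t/h of Na2SO4 reaches C, so C = 18.334/0.146 = 125.57 t/h and vapour = 112.53 t/h.
The evaporator receives (1−α)·238.1 of feed at 0.821 water and removes 0.657 of that water:
0.657×0.821×(1−α)×238.1 = 112.53
(1−α) = 112.53/128.43 = 0.8762;  α = 0.1238.
Bypass flow = 0.1238×238.1 = 29.484 t/h.

29.48 t/h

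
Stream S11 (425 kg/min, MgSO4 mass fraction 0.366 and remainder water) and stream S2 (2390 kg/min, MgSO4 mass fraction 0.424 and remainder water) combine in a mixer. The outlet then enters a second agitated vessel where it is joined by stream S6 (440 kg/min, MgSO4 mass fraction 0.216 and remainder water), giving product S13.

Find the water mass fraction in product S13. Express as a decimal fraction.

Overall, product flow = 3255 kg/min.
water in = 425×0.634 + 2390×0.576 + 440×0.784 = 1991 kg/min.
water fraction in S13 = 0.612.

0.612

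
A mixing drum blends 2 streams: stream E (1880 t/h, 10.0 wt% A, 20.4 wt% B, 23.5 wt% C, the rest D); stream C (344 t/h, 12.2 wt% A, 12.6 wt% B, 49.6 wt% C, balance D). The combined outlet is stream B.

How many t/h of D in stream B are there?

954.7 t/h

D out = D in = 1880×0.461 + 344×0.256 = 954.74 t/h.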